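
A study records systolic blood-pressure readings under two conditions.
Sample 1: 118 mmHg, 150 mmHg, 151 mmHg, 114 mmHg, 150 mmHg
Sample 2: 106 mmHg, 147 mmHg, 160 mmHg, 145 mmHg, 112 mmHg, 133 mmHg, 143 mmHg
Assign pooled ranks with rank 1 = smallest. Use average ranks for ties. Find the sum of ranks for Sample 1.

Sorted (ascending): 106, 112, 114, 118, 133, 143, 145, 147, 150, 150, 151, 160
The 2 values of 150 occupy positions 9–10 → average rank (9+10)/2 = 9.5.
Sample 1 values → pooled ranks: 118→4, 150→9.5, 151→11, 114→3, 150→9.5
Rank sum = 4 + 9.5 + 11 + 3 + 9.5 = 37

37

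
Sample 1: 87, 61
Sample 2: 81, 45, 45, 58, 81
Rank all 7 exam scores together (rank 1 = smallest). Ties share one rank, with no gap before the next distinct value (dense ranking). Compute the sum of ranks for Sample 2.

12

Sorted (ascending): 45, 45, 58, 61, 81, 81, 87
The 2 values of 45 share dense rank 1.
The 2 values of 81 share dense rank 4.
Remaining distinct values take the next consecutive integers.
Sample 2 values → pooled ranks: 81→4, 45→1, 45→1, 58→2, 81→4
Rank sum = 4 + 1 + 1 + 2 + 4 = 12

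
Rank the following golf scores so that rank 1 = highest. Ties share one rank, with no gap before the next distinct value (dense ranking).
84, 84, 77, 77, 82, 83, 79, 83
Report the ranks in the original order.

Sorted (descending): 84, 84, 83, 83, 82, 79, 77, 77
The 2 values of 84 share dense rank 1.
The 2 values of 83 share dense rank 2.
The 2 values of 77 share dense rank 5.
Remaining distinct values take the next consecutive integers.

1, 1, 5, 5, 3, 2, 4, 2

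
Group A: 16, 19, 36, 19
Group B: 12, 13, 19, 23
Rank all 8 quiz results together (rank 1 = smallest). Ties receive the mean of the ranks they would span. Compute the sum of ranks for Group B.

Sorted (ascending): 12, 13, 16, 19, 19, 19, 23, 36
The 3 values of 19 occupy positions 4–6 → average rank 5.
Group B values → pooled ranks: 12→1, 13→2, 19→5, 23→7
Rank sum = 1 + 2 + 5 + 7 = 15

15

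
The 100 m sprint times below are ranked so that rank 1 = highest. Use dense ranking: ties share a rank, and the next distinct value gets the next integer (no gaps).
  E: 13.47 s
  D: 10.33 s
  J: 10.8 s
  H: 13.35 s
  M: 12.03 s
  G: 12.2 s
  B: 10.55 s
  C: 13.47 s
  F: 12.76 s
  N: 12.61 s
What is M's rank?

Sorted (descending): 13.47, 13.47, 13.35, 12.76, 12.61, 12.2, 12.03, 10.8, 10.55, 10.33
The 2 values of 13.47 share dense rank 1.
Remaining distinct values take the next consecutive integers.
M has value 12.03 s → rank 6.

6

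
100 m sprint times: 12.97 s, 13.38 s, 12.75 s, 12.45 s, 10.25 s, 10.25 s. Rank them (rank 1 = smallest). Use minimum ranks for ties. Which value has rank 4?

Sorted (ascending): 10.25, 10.25, 12.45, 12.75, 12.97, 13.38
The 2 values of 10.25 occupy positions 1–2 → each gets rank 1.
Rank 4 → value 12.75.

12.75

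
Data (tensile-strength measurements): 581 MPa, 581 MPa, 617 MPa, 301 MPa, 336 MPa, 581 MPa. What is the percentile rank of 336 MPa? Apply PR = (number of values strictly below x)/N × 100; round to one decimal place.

N = 6.
Strictly below 336: 1. Equal to 336: 1.
PR = 1/6 × 100 = 16.7

16.7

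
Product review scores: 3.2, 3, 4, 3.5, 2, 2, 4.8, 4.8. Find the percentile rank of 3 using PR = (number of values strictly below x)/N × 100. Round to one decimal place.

N = 8.
Strictly below 3: 2. Equal to 3: 1.
PR = 2/8 × 100 = 25.0

25.0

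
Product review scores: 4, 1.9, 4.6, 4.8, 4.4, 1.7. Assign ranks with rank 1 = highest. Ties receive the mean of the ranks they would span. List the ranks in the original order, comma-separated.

Sorted (descending): 4.8, 4.6, 4.4, 4, 1.9, 1.7
No ties — each value takes its position as its rank.

4, 5, 2, 1, 3, 6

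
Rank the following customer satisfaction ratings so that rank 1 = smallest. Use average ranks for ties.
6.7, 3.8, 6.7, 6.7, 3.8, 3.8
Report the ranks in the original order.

Sorted (ascending): 3.8, 3.8, 3.8, 6.7, 6.7, 6.7
The 3 values of 3.8 occupy positions 1–3 → average rank 2.
The 3 values of 6.7 occupy positions 4–6 → average rank 5.

5, 2, 5, 5, 2, 2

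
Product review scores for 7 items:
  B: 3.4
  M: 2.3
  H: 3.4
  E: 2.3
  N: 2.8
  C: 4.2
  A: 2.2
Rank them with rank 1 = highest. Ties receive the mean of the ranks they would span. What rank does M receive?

5.5

Sorted (descending): 4.2, 3.4, 3.4, 2.8, 2.3, 2.3, 2.2
The 2 values of 3.4 occupy positions 2–3 → average rank (2+3)/2 = 2.5.
The 2 values of 2.3 occupy positions 5–6 → average rank (5+6)/2 = 5.5.
M has value 2.3 → rank 5.5.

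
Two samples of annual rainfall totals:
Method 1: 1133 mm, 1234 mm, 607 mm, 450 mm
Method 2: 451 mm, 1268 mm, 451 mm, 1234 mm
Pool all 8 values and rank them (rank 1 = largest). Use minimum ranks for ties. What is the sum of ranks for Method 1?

19

Sorted (descending): 1268, 1234, 1234, 1133, 607, 451, 451, 450
The 2 values of 1234 occupy positions 2–3 → each gets rank 2.
The 2 values of 451 occupy positions 6–7 → each gets rank 6.
Method 1 values → pooled ranks: 1133→4, 1234→2, 607→5, 450→8
Rank sum = 4 + 2 + 5 + 8 = 19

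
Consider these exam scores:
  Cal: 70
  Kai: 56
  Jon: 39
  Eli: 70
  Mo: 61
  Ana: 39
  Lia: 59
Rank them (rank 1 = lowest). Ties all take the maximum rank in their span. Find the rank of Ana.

Sorted (ascending): 39, 39, 56, 59, 61, 70, 70
The 2 values of 39 occupy positions 1–2 → each gets rank 2.
The 2 values of 70 occupy positions 6–7 → each gets rank 7.
Ana has value 39 → rank 2.

2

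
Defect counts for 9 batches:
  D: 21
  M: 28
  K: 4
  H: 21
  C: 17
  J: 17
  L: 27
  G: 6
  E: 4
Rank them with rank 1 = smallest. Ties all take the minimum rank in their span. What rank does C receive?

Sorted (ascending): 4, 4, 6, 17, 17, 21, 21, 27, 28
The 2 values of 4 occupy positions 1–2 → each gets rank 1.
The 2 values of 17 occupy positions 4–5 → each gets rank 4.
The 2 values of 21 occupy positions 6–7 → each gets rank 6.
C has value 17 → rank 4.

4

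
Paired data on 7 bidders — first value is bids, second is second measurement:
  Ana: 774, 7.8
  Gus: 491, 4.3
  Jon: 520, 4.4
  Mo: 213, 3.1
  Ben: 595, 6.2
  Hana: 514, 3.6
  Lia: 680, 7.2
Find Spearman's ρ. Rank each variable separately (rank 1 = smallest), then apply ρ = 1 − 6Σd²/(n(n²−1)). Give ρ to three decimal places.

0.964

Ranks of variable 1: 7, 2, 4, 1, 5, 3, 6
Ranks of variable 2: 7, 3, 4, 1, 5, 2, 6
d = r₁ − r₂: 0, -1, 0, 0, 0, 1, 0
d²: 0, 1, 0, 0, 0, 1, 0; Σd² = 2
ρ = 1 − 6·2/(7·48) = 1 − 12/336 = 0.964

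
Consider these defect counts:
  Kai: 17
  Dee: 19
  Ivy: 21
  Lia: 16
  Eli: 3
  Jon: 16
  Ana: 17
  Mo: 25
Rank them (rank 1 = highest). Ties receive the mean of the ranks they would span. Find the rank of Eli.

8

Sorted (descending): 25, 21, 19, 17, 17, 16, 16, 3
The 2 values of 17 occupy positions 4–5 → average rank (4+5)/2 = 4.5.
The 2 values of 16 occupy positions 6–7 → average rank (6+7)/2 = 6.5.
Eli has value 3 → rank 8.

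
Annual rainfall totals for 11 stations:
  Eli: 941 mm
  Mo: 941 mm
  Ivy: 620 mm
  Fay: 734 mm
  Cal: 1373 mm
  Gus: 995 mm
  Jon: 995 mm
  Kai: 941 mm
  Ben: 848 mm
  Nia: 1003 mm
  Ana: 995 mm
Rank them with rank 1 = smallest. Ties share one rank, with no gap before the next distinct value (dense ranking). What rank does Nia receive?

6

Sorted (ascending): 620, 734, 848, 941, 941, 941, 995, 995, 995, 1003, 1373
The 3 values of 941 share dense rank 4.
The 3 values of 995 share dense rank 5.
Remaining distinct values take the next consecutive integers.
Nia has value 1003 mm → rank 6.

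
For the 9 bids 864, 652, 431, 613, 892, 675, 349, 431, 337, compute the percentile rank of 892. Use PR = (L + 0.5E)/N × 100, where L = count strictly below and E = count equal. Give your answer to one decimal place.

94.4

N = 9.
Strictly below 892: 8. Equal to 892: 1.
PR = (8 + 0.5·1)/9 × 100 = 94.4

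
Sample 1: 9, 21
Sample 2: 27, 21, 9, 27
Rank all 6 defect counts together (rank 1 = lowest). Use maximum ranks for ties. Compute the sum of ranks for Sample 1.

6

Sorted (ascending): 9, 9, 21, 21, 27, 27
The 2 values of 9 occupy positions 1–2 → each gets rank 2.
The 2 values of 21 occupy positions 3–4 → each gets rank 4.
The 2 values of 27 occupy positions 5–6 → each gets rank 6.
Sample 1 values → pooled ranks: 9→2, 21→4
Rank sum = 2 + 4 = 6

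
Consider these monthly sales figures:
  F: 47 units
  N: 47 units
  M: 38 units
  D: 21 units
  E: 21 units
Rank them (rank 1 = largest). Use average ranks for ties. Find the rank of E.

Sorted (descending): 47, 47, 38, 21, 21
The 2 values of 47 occupy positions 1–2 → average rank (1+2)/2 = 1.5.
The 2 values of 21 occupy positions 4–5 → average rank (4+5)/2 = 4.5.
E has value 21 units → rank 4.5.

4.5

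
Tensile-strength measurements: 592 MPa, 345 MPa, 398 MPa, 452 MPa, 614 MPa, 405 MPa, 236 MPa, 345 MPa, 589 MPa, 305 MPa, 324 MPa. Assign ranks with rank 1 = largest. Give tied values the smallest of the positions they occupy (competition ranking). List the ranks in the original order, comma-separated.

Sorted (descending): 614, 592, 589, 452, 405, 398, 345, 345, 324, 305, 236
The 2 values of 345 occupy positions 7–8 → each gets rank 7.

2, 7, 6, 4, 1, 5, 11, 7, 3, 10, 9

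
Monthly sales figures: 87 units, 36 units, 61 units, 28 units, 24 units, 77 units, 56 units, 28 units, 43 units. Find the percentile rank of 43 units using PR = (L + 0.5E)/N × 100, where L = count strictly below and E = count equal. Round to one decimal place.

50.0

N = 9.
Strictly below 43: 4. Equal to 43: 1.
PR = (4 + 0.5·1)/9 × 100 = 50.0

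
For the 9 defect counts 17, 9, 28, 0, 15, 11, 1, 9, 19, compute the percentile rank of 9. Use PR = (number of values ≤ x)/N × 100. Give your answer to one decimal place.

44.4

N = 9.
Strictly below 9: 2. Equal to 9: 2.
PR = 4/9 × 100 = 44.4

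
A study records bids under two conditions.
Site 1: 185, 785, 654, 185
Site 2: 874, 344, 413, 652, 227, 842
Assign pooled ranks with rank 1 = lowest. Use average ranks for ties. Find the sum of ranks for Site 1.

Sorted (ascending): 185, 185, 227, 344, 413, 652, 654, 785, 842, 874
The 2 values of 185 occupy positions 1–2 → average rank (1+2)/2 = 1.5.
Site 1 values → pooled ranks: 185→1.5, 785→8, 654→7, 185→1.5
Rank sum = 1.5 + 8 + 7 + 1.5 = 18

18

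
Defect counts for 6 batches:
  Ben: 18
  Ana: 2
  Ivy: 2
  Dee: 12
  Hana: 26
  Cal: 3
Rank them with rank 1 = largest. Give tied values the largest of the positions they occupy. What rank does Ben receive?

2

Sorted (descending): 26, 18, 12, 3, 2, 2
The 2 values of 2 occupy positions 5–6 → each gets rank 6.
Ben has value 18 → rank 2.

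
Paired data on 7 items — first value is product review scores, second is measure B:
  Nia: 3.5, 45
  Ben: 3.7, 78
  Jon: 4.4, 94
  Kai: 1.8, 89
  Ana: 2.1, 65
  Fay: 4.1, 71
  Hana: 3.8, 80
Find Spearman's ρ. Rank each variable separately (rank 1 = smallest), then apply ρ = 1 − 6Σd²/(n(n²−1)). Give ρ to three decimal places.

0.321

Ranks of variable 1: 3, 4, 7, 1, 2, 6, 5
Ranks of variable 2: 1, 4, 7, 6, 2, 3, 5
d = r₁ − r₂: 2, 0, 0, -5, 0, 3, 0
d²: 4, 0, 0, 25, 0, 9, 0; Σd² = 38
ρ = 1 − 6·38/(7·48) = 1 − 228/336 = 0.321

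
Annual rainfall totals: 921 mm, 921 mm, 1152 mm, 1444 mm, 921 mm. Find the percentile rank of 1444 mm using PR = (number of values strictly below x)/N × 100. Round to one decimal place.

80.0

N = 5.
Strictly below 1444: 4. Equal to 1444: 1.
PR = 4/5 × 100 = 80.0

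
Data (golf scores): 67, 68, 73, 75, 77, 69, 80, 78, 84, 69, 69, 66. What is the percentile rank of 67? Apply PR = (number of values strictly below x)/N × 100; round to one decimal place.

N = 12.
Strictly below 67: 1. Equal to 67: 1.
PR = 1/12 × 100 = 8.3

8.3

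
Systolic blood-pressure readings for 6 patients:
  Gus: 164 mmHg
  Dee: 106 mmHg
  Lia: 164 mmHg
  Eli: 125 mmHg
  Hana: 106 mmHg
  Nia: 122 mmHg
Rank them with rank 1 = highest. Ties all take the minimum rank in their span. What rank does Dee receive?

5

Sorted (descending): 164, 164, 125, 122, 106, 106
The 2 values of 164 occupy positions 1–2 → each gets rank 1.
The 2 values of 106 occupy positions 5–6 → each gets rank 5.
Dee has value 106 mmHg → rank 5.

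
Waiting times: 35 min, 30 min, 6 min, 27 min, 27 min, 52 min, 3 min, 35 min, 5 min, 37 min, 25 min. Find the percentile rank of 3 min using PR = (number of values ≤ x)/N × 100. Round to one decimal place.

9.1

N = 11.
Strictly below 3: 0. Equal to 3: 1.
PR = 1/11 × 100 = 9.1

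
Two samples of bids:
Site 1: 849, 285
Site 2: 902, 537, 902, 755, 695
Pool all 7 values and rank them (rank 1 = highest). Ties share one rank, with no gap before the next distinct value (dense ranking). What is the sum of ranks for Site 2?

Sorted (descending): 902, 902, 849, 755, 695, 537, 285
The 2 values of 902 share dense rank 1.
Remaining distinct values take the next consecutive integers.
Site 2 values → pooled ranks: 902→1, 537→5, 902→1, 755→3, 695→4
Rank sum = 1 + 5 + 1 + 3 + 4 = 14

14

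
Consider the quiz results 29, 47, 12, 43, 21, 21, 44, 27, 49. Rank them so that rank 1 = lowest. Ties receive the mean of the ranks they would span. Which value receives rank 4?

27

Sorted (ascending): 12, 21, 21, 27, 29, 43, 44, 47, 49
The 2 values of 21 occupy positions 2–3 → average rank (2+3)/2 = 2.5.
Rank 4 → value 27.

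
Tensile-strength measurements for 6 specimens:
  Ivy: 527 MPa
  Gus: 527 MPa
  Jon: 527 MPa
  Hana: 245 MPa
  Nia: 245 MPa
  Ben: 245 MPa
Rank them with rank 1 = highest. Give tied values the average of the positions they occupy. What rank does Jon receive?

2

Sorted (descending): 527, 527, 527, 245, 245, 245
The 3 values of 527 occupy positions 1–3 → average rank 2.
The 3 values of 245 occupy positions 4–6 → average rank 5.
Jon has value 527 MPa → rank 2.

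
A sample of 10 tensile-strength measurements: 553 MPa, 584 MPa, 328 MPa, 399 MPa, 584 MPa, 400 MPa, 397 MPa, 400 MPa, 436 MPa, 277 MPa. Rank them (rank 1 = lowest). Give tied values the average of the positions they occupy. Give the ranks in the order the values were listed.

Sorted (ascending): 277, 328, 397, 399, 400, 400, 436, 553, 584, 584
The 2 values of 400 occupy positions 5–6 → average rank (5+6)/2 = 5.5.
The 2 values of 584 occupy positions 9–10 → average rank (9+10)/2 = 9.5.

8, 9.5, 2, 4, 9.5, 5.5, 3, 5.5, 7, 1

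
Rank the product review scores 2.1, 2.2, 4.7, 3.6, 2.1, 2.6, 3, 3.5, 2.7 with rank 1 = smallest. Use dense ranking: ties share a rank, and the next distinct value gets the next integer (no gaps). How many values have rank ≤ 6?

Sorted (ascending): 2.1, 2.1, 2.2, 2.6, 2.7, 3, 3.5, 3.6, 4.7
The 2 values of 2.1 share dense rank 1.
Remaining distinct values take the next consecutive integers.
Ranks ≤ 6: {1, 1, 2, 3, 4, 5, 6} → 7 values.

7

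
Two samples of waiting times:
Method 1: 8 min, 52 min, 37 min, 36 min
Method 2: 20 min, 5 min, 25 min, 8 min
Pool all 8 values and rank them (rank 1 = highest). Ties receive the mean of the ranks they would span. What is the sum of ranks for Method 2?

23.5

Sorted (descending): 52, 37, 36, 25, 20, 8, 8, 5
The 2 values of 8 occupy positions 6–7 → average rank (6+7)/2 = 6.5.
Method 2 values → pooled ranks: 20→5, 5→8, 25→4, 8→6.5
Rank sum = 5 + 8 + 4 + 6.5 = 23.5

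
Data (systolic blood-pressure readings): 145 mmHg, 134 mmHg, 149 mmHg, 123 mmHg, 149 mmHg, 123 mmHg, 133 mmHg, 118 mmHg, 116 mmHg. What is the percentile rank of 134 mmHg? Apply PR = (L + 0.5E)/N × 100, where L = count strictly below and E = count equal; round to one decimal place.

61.1

N = 9.
Strictly below 134: 5. Equal to 134: 1.
PR = (5 + 0.5·1)/9 × 100 = 61.1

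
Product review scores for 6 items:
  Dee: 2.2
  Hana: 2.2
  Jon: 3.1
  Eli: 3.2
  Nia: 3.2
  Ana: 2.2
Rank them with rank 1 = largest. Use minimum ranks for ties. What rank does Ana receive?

4

Sorted (descending): 3.2, 3.2, 3.1, 2.2, 2.2, 2.2
The 2 values of 3.2 occupy positions 1–2 → each gets rank 1.
The 3 values of 2.2 occupy positions 4–6 → each gets rank 4.
Ana has value 2.2 → rank 4.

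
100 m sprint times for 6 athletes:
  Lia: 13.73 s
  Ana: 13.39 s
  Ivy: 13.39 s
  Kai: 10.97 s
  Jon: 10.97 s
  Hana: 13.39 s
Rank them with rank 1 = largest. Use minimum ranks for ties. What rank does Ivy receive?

2

Sorted (descending): 13.73, 13.39, 13.39, 13.39, 10.97, 10.97
The 3 values of 13.39 occupy positions 2–4 → each gets rank 2.
The 2 values of 10.97 occupy positions 5–6 → each gets rank 5.
Ivy has value 13.39 s → rank 2.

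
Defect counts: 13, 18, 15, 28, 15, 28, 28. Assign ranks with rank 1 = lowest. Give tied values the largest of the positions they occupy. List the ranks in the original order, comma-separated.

Sorted (ascending): 13, 15, 15, 18, 28, 28, 28
The 2 values of 15 occupy positions 2–3 → each gets rank 3.
The 3 values of 28 occupy positions 5–7 → each gets rank 7.

1, 4, 3, 7, 3, 7, 7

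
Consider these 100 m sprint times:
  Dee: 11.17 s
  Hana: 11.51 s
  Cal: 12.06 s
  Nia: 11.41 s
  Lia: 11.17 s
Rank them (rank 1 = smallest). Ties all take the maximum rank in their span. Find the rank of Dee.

Sorted (ascending): 11.17, 11.17, 11.41, 11.51, 12.06
The 2 values of 11.17 occupy positions 1–2 → each gets rank 2.
Dee has value 11.17 s → rank 2.

2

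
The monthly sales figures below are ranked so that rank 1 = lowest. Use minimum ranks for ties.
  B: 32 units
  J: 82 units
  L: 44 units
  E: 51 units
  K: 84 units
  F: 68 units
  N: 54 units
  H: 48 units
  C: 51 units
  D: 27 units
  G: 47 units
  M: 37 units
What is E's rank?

Sorted (ascending): 27, 32, 37, 44, 47, 48, 51, 51, 54, 68, 82, 84
The 2 values of 51 occupy positions 7–8 → each gets rank 7.
E has value 51 units → rank 7.

7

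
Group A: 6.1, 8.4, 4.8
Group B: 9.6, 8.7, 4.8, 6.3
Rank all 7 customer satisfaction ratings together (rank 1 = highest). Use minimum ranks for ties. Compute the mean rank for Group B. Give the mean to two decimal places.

3.25

Sorted (descending): 9.6, 8.7, 8.4, 6.3, 6.1, 4.8, 4.8
The 2 values of 4.8 occupy positions 6–7 → each gets rank 6.
Group B values → pooled ranks: 9.6→1, 8.7→2, 4.8→6, 6.3→4
Mean rank = (1 + 2 + 6 + 4) / 4 = 3.25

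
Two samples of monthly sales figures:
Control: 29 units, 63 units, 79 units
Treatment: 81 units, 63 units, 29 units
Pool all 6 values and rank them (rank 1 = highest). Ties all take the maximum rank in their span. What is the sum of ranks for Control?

12

Sorted (descending): 81, 79, 63, 63, 29, 29
The 2 values of 63 occupy positions 3–4 → each gets rank 4.
The 2 values of 29 occupy positions 5–6 → each gets rank 6.
Control values → pooled ranks: 29→6, 63→4, 79→2
Rank sum = 6 + 4 + 2 = 12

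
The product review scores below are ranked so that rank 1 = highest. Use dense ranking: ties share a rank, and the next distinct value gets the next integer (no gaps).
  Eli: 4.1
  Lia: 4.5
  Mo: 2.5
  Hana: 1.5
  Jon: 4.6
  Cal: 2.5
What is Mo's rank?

Sorted (descending): 4.6, 4.5, 4.1, 2.5, 2.5, 1.5
The 2 values of 2.5 share dense rank 4.
Remaining distinct values take the next consecutive integers.
Mo has value 2.5 → rank 4.

4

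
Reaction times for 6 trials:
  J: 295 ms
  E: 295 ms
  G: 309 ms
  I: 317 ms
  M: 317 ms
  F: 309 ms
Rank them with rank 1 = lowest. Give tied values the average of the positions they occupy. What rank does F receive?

Sorted (ascending): 295, 295, 309, 309, 317, 317
The 2 values of 295 occupy positions 1–2 → average rank (1+2)/2 = 1.5.
The 2 values of 309 occupy positions 3–4 → average rank (3+4)/2 = 3.5.
The 2 values of 317 occupy positions 5–6 → average rank (5+6)/2 = 5.5.
F has value 309 ms → rank 3.5.

3.5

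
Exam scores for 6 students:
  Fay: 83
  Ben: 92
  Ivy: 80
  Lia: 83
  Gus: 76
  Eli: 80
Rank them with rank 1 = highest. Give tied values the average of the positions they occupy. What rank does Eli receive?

Sorted (descending): 92, 83, 83, 80, 80, 76
The 2 values of 83 occupy positions 2–3 → average rank (2+3)/2 = 2.5.
The 2 values of 80 occupy positions 4–5 → average rank (4+5)/2 = 4.5.
Eli has value 80 → rank 4.5.

4.5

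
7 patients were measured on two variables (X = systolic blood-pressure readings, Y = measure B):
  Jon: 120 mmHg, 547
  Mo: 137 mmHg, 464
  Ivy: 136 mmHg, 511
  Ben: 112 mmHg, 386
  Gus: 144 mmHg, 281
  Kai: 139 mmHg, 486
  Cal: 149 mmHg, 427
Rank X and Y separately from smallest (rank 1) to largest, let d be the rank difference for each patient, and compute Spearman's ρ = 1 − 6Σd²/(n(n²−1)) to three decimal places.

Ranks of variable 1: 2, 4, 3, 1, 6, 5, 7
Ranks of variable 2: 7, 4, 6, 2, 1, 5, 3
d = r₁ − r₂: -5, 0, -3, -1, 5, 0, 4
d²: 25, 0, 9, 1, 25, 0, 16; Σd² = 76
ρ = 1 − 6·76/(7·48) = 1 − 456/336 = -0.357

-0.357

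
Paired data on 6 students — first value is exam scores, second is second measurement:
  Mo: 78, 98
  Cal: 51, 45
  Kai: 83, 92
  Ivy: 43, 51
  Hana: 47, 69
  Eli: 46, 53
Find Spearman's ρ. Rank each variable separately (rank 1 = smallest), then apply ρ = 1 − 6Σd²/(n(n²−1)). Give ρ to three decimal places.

0.600

Ranks of variable 1: 5, 4, 6, 1, 3, 2
Ranks of variable 2: 6, 1, 5, 2, 4, 3
d = r₁ − r₂: -1, 3, 1, -1, -1, -1
d²: 1, 9, 1, 1, 1, 1; Σd² = 14
ρ = 1 − 6·14/(6·35) = 1 − 84/210 = 0.600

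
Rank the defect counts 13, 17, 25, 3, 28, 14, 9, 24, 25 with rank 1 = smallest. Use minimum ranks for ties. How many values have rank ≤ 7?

8

Sorted (ascending): 3, 9, 13, 14, 17, 24, 25, 25, 28
The 2 values of 25 occupy positions 7–8 → each gets rank 7.
Ranks ≤ 7: {1, 2, 3, 4, 5, 6, 7, 7} → 8 values.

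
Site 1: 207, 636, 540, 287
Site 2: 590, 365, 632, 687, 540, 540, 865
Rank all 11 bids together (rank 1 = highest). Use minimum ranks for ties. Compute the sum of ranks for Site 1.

Sorted (descending): 865, 687, 636, 632, 590, 540, 540, 540, 365, 287, 207
The 3 values of 540 occupy positions 6–8 → each gets rank 6.
Site 1 values → pooled ranks: 207→11, 636→3, 540→6, 287→10
Rank sum = 11 + 3 + 6 + 10 = 30

30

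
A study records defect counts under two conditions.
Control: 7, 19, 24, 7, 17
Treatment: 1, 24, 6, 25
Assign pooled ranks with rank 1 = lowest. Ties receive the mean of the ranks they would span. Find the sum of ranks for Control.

Sorted (ascending): 1, 6, 7, 7, 17, 19, 24, 24, 25
The 2 values of 7 occupy positions 3–4 → average rank (3+4)/2 = 3.5.
The 2 values of 24 occupy positions 7–8 → average rank (7+8)/2 = 7.5.
Control values → pooled ranks: 7→3.5, 19→6, 24→7.5, 7→3.5, 17→5
Rank sum = 3.5 + 6 + 7.5 + 3.5 + 5 = 25.5

25.5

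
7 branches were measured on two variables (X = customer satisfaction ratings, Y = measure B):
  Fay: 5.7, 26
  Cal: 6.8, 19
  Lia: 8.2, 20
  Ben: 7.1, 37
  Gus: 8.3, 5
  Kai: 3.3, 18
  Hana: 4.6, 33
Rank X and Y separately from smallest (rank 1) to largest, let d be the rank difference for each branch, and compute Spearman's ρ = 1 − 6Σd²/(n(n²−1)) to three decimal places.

Ranks of variable 1: 3, 4, 6, 5, 7, 1, 2
Ranks of variable 2: 5, 3, 4, 7, 1, 2, 6
d = r₁ − r₂: -2, 1, 2, -2, 6, -1, -4
d²: 4, 1, 4, 4, 36, 1, 16; Σd² = 66
ρ = 1 − 6·66/(7·48) = 1 − 396/336 = -0.179

-0.179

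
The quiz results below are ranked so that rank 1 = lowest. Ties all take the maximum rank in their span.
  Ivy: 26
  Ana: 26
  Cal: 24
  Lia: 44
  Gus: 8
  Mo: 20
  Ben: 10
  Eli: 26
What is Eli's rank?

Sorted (ascending): 8, 10, 20, 24, 26, 26, 26, 44
The 3 values of 26 occupy positions 5–7 → each gets rank 7.
Eli has value 26 → rank 7.

7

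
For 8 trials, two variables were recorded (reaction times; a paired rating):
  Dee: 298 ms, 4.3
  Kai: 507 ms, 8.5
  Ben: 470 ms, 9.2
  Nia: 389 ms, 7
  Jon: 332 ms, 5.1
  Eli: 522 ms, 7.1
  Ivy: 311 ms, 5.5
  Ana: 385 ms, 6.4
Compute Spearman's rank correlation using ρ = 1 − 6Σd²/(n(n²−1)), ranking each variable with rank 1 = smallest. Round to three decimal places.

Ranks of variable 1: 1, 7, 6, 5, 3, 8, 2, 4
Ranks of variable 2: 1, 7, 8, 5, 2, 6, 3, 4
d = r₁ − r₂: 0, 0, -2, 0, 1, 2, -1, 0
d²: 0, 0, 4, 0, 1, 4, 1, 0; Σd² = 10
ρ = 1 − 6·10/(8·63) = 1 − 60/504 = 0.881

0.881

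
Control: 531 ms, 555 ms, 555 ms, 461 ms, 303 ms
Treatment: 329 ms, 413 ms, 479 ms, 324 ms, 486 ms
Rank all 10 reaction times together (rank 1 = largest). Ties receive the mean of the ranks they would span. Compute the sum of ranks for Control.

22

Sorted (descending): 555, 555, 531, 486, 479, 461, 413, 329, 324, 303
The 2 values of 555 occupy positions 1–2 → average rank (1+2)/2 = 1.5.
Control values → pooled ranks: 531→3, 555→1.5, 555→1.5, 461→6, 303→10
Rank sum = 3 + 1.5 + 1.5 + 6 + 10 = 22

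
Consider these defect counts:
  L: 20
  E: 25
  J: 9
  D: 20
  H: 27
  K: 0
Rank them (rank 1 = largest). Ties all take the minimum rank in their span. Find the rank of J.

Sorted (descending): 27, 25, 20, 20, 9, 0
The 2 values of 20 occupy positions 3–4 → each gets rank 3.
J has value 9 → rank 5.

5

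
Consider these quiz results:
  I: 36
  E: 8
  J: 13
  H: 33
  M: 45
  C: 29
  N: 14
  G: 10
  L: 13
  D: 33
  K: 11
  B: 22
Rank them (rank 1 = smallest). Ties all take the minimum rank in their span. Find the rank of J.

4

Sorted (ascending): 8, 10, 11, 13, 13, 14, 22, 29, 33, 33, 36, 45
The 2 values of 13 occupy positions 4–5 → each gets rank 4.
The 2 values of 33 occupy positions 9–10 → each gets rank 9.
J has value 13 → rank 4.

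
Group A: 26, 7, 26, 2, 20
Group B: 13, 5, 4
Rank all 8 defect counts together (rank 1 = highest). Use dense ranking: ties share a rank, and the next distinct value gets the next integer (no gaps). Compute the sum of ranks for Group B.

Sorted (descending): 26, 26, 20, 13, 7, 5, 4, 2
The 2 values of 26 share dense rank 1.
Remaining distinct values take the next consecutive integers.
Group B values → pooled ranks: 13→3, 5→5, 4→6
Rank sum = 3 + 5 + 6 = 14

14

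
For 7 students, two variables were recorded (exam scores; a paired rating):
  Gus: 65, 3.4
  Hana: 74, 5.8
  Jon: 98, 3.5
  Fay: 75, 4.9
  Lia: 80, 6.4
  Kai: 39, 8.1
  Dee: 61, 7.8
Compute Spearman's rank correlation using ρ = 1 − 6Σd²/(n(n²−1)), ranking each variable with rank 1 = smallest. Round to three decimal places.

Ranks of variable 1: 3, 4, 7, 5, 6, 1, 2
Ranks of variable 2: 1, 4, 2, 3, 5, 7, 6
d = r₁ − r₂: 2, 0, 5, 2, 1, -6, -4
d²: 4, 0, 25, 4, 1, 36, 16; Σd² = 86
ρ = 1 − 6·86/(7·48) = 1 − 516/336 = -0.536

-0.536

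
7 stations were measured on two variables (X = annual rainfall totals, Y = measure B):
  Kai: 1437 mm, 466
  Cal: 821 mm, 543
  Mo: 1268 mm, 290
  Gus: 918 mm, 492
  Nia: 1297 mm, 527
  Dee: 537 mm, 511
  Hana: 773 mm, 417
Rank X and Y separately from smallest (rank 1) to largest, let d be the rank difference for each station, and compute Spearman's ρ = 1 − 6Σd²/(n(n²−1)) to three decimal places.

-0.143

Ranks of variable 1: 7, 3, 5, 4, 6, 1, 2
Ranks of variable 2: 3, 7, 1, 4, 6, 5, 2
d = r₁ − r₂: 4, -4, 4, 0, 0, -4, 0
d²: 16, 16, 16, 0, 0, 16, 0; Σd² = 64
ρ = 1 − 6·64/(7·48) = 1 − 384/336 = -0.143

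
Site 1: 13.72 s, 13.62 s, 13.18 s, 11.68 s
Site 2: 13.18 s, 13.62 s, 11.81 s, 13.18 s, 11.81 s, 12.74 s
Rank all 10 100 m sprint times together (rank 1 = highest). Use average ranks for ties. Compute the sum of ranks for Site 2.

36.5

Sorted (descending): 13.72, 13.62, 13.62, 13.18, 13.18, 13.18, 12.74, 11.81, 11.81, 11.68
The 2 values of 13.62 occupy positions 2–3 → average rank (2+3)/2 = 2.5.
The 3 values of 13.18 occupy positions 4–6 → average rank 5.
The 2 values of 11.81 occupy positions 8–9 → average rank (8+9)/2 = 8.5.
Site 2 values → pooled ranks: 13.18→5, 13.62→2.5, 11.81→8.5, 13.18→5, 11.81→8.5, 12.74→7
Rank sum = 5 + 2.5 + 8.5 + 5 + 8.5 + 7 = 36.5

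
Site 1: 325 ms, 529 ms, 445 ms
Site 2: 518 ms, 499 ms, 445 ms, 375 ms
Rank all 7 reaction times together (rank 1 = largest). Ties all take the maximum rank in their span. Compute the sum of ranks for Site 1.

13

Sorted (descending): 529, 518, 499, 445, 445, 375, 325
The 2 values of 445 occupy positions 4–5 → each gets rank 5.
Site 1 values → pooled ranks: 325→7, 529→1, 445→5
Rank sum = 7 + 1 + 5 = 13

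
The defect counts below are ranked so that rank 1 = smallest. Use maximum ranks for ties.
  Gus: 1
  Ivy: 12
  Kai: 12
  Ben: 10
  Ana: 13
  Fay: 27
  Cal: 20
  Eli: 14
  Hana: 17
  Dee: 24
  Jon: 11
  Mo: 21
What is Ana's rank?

Sorted (ascending): 1, 10, 11, 12, 12, 13, 14, 17, 20, 21, 24, 27
The 2 values of 12 occupy positions 4–5 → each gets rank 5.
Ana has value 13 → rank 6.

6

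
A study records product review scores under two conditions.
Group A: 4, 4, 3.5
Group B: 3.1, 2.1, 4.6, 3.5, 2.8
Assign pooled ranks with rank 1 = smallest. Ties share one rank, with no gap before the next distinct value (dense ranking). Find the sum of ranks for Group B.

16

Sorted (ascending): 2.1, 2.8, 3.1, 3.5, 3.5, 4, 4, 4.6
The 2 values of 3.5 share dense rank 4.
The 2 values of 4 share dense rank 5.
Remaining distinct values take the next consecutive integers.
Group B values → pooled ranks: 3.1→3, 2.1→1, 4.6→6, 3.5→4, 2.8→2
Rank sum = 3 + 1 + 6 + 4 + 2 = 16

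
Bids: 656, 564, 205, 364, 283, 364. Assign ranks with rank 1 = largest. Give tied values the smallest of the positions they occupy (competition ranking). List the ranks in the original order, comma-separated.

Sorted (descending): 656, 564, 364, 364, 283, 205
The 2 values of 364 occupy positions 3–4 → each gets rank 3.

1, 2, 6, 3, 5, 3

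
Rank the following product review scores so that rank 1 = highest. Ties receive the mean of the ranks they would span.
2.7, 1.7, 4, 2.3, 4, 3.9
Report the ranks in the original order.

Sorted (descending): 4, 4, 3.9, 2.7, 2.3, 1.7
The 2 values of 4 occupy positions 1–2 → average rank (1+2)/2 = 1.5.

4, 6, 1.5, 5, 1.5, 3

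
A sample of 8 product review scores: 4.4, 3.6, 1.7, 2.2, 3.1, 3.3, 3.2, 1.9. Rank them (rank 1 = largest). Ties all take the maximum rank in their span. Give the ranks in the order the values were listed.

1, 2, 8, 6, 5, 3, 4, 7

Sorted (descending): 4.4, 3.6, 3.3, 3.2, 3.1, 2.2, 1.9, 1.7
No ties — each value takes its position as its rank.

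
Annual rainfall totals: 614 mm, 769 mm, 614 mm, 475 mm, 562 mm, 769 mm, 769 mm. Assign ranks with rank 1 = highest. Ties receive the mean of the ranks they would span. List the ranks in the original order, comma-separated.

Sorted (descending): 769, 769, 769, 614, 614, 562, 475
The 3 values of 769 occupy positions 1–3 → average rank 2.
The 2 values of 614 occupy positions 4–5 → average rank (4+5)/2 = 4.5.

4.5, 2, 4.5, 7, 6, 2, 2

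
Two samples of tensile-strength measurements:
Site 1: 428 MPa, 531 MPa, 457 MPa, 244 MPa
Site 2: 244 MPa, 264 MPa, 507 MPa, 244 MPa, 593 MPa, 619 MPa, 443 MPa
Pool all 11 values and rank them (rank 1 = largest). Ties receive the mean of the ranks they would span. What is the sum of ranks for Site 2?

Sorted (descending): 619, 593, 531, 507, 457, 443, 428, 264, 244, 244, 244
The 3 values of 244 occupy positions 9–11 → average rank 10.
Site 2 values → pooled ranks: 244→10, 264→8, 507→4, 244→10, 593→2, 619→1, 443→6
Rank sum = 10 + 8 + 4 + 10 + 2 + 1 + 6 = 41

41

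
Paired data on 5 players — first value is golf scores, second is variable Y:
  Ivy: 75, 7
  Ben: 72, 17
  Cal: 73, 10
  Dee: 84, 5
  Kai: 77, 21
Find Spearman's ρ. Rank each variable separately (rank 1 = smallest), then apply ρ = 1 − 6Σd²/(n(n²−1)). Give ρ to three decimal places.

-0.400

Ranks of variable 1: 3, 1, 2, 5, 4
Ranks of variable 2: 2, 4, 3, 1, 5
d = r₁ − r₂: 1, -3, -1, 4, -1
d²: 1, 9, 1, 16, 1; Σd² = 28
ρ = 1 − 6·28/(5·24) = 1 − 168/120 = -0.400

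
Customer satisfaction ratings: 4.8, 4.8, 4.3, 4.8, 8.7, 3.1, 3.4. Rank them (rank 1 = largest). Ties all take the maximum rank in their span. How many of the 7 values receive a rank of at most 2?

1

Sorted (descending): 8.7, 4.8, 4.8, 4.8, 4.3, 3.4, 3.1
The 3 values of 4.8 occupy positions 2–4 → each gets rank 4.
Ranks ≤ 2: {1} → 1 value.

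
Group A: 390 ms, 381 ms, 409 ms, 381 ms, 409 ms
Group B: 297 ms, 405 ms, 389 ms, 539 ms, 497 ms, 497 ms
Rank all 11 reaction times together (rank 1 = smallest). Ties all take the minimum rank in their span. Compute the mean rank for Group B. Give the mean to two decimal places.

Sorted (ascending): 297, 381, 381, 389, 390, 405, 409, 409, 497, 497, 539
The 2 values of 381 occupy positions 2–3 → each gets rank 2.
The 2 values of 409 occupy positions 7–8 → each gets rank 7.
The 2 values of 497 occupy positions 9–10 → each gets rank 9.
Group B values → pooled ranks: 297→1, 405→6, 389→4, 539→11, 497→9, 497→9
Mean rank = (1 + 6 + 4 + 11 + 9 + 9) / 6 = 6.67

6.67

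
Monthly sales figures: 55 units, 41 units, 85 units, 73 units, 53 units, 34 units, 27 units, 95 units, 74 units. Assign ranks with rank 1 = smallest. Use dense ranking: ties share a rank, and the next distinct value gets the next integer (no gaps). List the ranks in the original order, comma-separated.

5, 3, 8, 6, 4, 2, 1, 9, 7

Sorted (ascending): 27, 34, 41, 53, 55, 73, 74, 85, 95
No ties — each value takes its position as its rank.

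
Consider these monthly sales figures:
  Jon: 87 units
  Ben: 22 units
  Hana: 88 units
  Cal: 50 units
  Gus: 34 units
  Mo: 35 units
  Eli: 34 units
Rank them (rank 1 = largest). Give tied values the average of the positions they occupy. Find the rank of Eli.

Sorted (descending): 88, 87, 50, 35, 34, 34, 22
The 2 values of 34 occupy positions 5–6 → average rank (5+6)/2 = 5.5.
Eli has value 34 units → rank 5.5.

5.5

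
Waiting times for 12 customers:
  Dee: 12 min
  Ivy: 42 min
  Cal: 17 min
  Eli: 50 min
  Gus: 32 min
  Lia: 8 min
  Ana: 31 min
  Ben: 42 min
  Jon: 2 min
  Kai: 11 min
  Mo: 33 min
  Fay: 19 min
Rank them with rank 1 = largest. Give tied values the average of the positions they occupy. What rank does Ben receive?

2.5

Sorted (descending): 50, 42, 42, 33, 32, 31, 19, 17, 12, 11, 8, 2
The 2 values of 42 occupy positions 2–3 → average rank (2+3)/2 = 2.5.
Ben has value 42 min → rank 2.5.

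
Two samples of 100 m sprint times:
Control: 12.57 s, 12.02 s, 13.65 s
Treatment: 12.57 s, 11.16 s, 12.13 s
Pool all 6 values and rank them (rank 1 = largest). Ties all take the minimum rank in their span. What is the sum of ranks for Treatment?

12

Sorted (descending): 13.65, 12.57, 12.57, 12.13, 12.02, 11.16
The 2 values of 12.57 occupy positions 2–3 → each gets rank 2.
Treatment values → pooled ranks: 12.57→2, 11.16→6, 12.13→4
Rank sum = 2 + 6 + 4 = 12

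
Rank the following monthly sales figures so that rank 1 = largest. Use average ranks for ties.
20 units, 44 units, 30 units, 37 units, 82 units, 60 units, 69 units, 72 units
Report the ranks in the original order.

8, 5, 7, 6, 1, 4, 3, 2

Sorted (descending): 82, 72, 69, 60, 44, 37, 30, 20
No ties — each value takes its position as its rank.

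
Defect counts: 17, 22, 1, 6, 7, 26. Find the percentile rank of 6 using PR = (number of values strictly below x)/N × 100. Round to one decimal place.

N = 6.
Strictly below 6: 1. Equal to 6: 1.
PR = 1/6 × 100 = 16.7

16.7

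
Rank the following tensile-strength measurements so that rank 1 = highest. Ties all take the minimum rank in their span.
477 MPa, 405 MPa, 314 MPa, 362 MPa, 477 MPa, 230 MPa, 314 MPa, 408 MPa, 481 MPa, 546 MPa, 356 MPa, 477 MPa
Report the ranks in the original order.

3, 7, 10, 8, 3, 12, 10, 6, 2, 1, 9, 3

Sorted (descending): 546, 481, 477, 477, 477, 408, 405, 362, 356, 314, 314, 230
The 3 values of 477 occupy positions 3–5 → each gets rank 3.
The 2 values of 314 occupy positions 10–11 → each gets rank 10.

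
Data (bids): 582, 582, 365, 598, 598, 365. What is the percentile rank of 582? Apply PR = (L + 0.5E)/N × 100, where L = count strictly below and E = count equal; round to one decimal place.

50.0

N = 6.
Strictly below 582: 2. Equal to 582: 2.
PR = (2 + 0.5·2)/6 × 100 = 50.0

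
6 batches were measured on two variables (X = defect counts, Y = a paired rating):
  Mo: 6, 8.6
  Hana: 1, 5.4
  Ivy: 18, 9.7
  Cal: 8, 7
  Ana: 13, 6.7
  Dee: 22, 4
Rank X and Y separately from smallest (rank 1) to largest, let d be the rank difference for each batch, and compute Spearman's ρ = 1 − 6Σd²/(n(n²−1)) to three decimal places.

Ranks of variable 1: 2, 1, 5, 3, 4, 6
Ranks of variable 2: 5, 2, 6, 4, 3, 1
d = r₁ − r₂: -3, -1, -1, -1, 1, 5
d²: 9, 1, 1, 1, 1, 25; Σd² = 38
ρ = 1 − 6·38/(6·35) = 1 − 228/210 = -0.086

-0.086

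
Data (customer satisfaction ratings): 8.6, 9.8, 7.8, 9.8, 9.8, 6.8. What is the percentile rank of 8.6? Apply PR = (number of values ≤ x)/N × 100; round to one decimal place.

N = 6.
Strictly below 8.6: 2. Equal to 8.6: 1.
PR = 3/6 × 100 = 50.0

50.0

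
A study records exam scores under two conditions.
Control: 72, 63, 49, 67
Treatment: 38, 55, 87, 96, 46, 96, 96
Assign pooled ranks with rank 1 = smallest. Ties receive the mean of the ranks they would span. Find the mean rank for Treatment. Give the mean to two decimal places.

6.43

Sorted (ascending): 38, 46, 49, 55, 63, 67, 72, 87, 96, 96, 96
The 3 values of 96 occupy positions 9–11 → average rank 10.
Treatment values → pooled ranks: 38→1, 55→4, 87→8, 96→10, 46→2, 96→10, 96→10
Mean rank = (1 + 4 + 8 + 10 + 2 + 10 + 10) / 7 = 6.43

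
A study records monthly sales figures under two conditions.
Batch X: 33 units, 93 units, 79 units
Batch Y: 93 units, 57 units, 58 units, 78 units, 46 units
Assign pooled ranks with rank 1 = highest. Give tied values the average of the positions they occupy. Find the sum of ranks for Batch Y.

Sorted (descending): 93, 93, 79, 78, 58, 57, 46, 33
The 2 values of 93 occupy positions 1–2 → average rank (1+2)/2 = 1.5.
Batch Y values → pooled ranks: 93→1.5, 57→6, 58→5, 78→4, 46→7
Rank sum = 1.5 + 6 + 5 + 4 + 7 = 23.5

23.5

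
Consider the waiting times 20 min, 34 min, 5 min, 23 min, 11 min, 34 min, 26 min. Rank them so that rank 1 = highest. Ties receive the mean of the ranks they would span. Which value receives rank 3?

Sorted (descending): 34, 34, 26, 23, 20, 11, 5
The 2 values of 34 occupy positions 1–2 → average rank (1+2)/2 = 1.5.
Rank 3 → value 26.

26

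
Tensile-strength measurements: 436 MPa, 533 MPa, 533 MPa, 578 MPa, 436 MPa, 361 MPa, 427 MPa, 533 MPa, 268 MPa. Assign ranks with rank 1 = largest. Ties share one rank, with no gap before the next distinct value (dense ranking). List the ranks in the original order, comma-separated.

3, 2, 2, 1, 3, 5, 4, 2, 6

Sorted (descending): 578, 533, 533, 533, 436, 436, 427, 361, 268
The 3 values of 533 share dense rank 2.
The 2 values of 436 share dense rank 3.
Remaining distinct values take the next consecutive integers.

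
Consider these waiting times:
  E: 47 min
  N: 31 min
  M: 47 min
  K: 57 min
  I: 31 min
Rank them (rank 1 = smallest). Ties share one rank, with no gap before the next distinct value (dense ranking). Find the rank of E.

2

Sorted (ascending): 31, 31, 47, 47, 57
The 2 values of 31 share dense rank 1.
The 2 values of 47 share dense rank 2.
Remaining distinct values take the next consecutive integers.
E has value 47 min → rank 2.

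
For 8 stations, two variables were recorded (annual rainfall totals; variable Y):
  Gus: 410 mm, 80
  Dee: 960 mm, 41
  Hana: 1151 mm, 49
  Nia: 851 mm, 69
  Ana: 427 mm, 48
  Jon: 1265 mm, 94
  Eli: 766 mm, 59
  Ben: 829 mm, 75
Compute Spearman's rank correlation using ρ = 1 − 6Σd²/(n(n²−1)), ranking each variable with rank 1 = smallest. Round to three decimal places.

0.024

Ranks of variable 1: 1, 6, 7, 5, 2, 8, 3, 4
Ranks of variable 2: 7, 1, 3, 5, 2, 8, 4, 6
d = r₁ − r₂: -6, 5, 4, 0, 0, 0, -1, -2
d²: 36, 25, 16, 0, 0, 0, 1, 4; Σd² = 82
ρ = 1 − 6·82/(8·63) = 1 − 492/504 = 0.024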